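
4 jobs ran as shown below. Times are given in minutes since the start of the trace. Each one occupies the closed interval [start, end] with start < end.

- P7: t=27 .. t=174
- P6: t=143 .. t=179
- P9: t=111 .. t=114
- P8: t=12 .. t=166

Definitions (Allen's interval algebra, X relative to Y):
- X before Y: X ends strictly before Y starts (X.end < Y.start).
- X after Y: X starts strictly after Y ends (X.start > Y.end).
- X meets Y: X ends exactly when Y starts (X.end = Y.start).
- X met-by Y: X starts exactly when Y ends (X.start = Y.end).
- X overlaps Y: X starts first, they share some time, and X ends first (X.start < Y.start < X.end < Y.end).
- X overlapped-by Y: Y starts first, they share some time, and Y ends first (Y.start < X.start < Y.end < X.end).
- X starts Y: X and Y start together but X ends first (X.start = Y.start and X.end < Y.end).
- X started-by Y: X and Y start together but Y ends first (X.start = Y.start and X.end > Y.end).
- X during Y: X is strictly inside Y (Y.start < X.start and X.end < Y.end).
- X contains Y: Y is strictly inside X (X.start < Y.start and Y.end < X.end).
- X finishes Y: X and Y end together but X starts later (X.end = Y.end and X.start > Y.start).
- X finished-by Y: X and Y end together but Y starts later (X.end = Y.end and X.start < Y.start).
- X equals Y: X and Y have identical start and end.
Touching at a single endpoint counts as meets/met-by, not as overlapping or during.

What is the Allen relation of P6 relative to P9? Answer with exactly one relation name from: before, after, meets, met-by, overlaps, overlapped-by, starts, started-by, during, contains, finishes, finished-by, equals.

after

P6 = [t=143, t=179]; P9 = [t=111, t=114].
Compare endpoints: P6.start > P9.start, P6.start > P9.end, P6.end > P9.start, P6.end > P9.end.
That pattern is 'after'.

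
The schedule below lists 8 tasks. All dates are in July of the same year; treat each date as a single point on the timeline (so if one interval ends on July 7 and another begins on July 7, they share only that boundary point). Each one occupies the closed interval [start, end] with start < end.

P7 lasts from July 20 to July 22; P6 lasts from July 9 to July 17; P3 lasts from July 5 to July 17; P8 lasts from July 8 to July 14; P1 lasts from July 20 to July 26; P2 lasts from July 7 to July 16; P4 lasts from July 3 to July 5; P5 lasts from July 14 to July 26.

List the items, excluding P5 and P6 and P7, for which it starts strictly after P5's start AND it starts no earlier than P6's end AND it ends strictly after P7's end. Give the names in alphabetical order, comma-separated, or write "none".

Conditions: its start is strictly after P5's start (X.start > July 14) AND its start is no earlier than P6's end (X.start >= July 17) AND its end is strictly after P7's end (X.end > July 22).
P1: start July 20 > July 14? ✓; start July 20 >= July 17? ✓; end July 26 > July 22? ✓ → yes.
P2: start July 7 > July 14? ✗; start July 7 >= July 17? ✗; end July 16 > July 22? ✗ → no.
P3: start July 5 > July 14? ✗; start July 5 >= July 17? ✗; end July 17 > July 22? ✗ → no.
P4: start July 3 > July 14? ✗; start July 3 >= July 17? ✗; end July 5 > July 22? ✗ → no.
P8: start July 8 > July 14? ✗; start July 8 >= July 17? ✗; end July 14 > July 22? ✗ → no.
Result: P1.

P1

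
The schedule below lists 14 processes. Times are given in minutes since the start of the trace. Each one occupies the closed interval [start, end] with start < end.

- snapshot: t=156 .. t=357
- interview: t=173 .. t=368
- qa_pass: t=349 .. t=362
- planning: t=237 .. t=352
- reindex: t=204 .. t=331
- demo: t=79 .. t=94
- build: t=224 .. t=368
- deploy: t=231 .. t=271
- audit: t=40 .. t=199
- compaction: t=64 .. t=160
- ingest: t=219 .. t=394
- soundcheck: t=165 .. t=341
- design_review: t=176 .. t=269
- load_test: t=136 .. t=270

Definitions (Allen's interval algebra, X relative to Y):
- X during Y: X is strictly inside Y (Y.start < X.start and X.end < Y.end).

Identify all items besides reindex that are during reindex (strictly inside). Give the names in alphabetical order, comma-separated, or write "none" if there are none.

Target reindex = [t=204, t=331].
audit [t=40, t=199] → before → no.
build [t=224, t=368] → overlapped-by → no.
compaction [t=64, t=160] → before → no.
demo [t=79, t=94] → before → no.
deploy [t=231, t=271] → during → yes.
design_review [t=176, t=269] → overlaps → no.
ingest [t=219, t=394] → overlapped-by → no.
interview [t=173, t=368] → contains → no.
load_test [t=136, t=270] → overlaps → no.
planning [t=237, t=352] → overlapped-by → no.
qa_pass [t=349, t=362] → after → no.
snapshot [t=156, t=357] → contains → no.
soundcheck [t=165, t=341] → contains → no.
Result: deploy.

deploy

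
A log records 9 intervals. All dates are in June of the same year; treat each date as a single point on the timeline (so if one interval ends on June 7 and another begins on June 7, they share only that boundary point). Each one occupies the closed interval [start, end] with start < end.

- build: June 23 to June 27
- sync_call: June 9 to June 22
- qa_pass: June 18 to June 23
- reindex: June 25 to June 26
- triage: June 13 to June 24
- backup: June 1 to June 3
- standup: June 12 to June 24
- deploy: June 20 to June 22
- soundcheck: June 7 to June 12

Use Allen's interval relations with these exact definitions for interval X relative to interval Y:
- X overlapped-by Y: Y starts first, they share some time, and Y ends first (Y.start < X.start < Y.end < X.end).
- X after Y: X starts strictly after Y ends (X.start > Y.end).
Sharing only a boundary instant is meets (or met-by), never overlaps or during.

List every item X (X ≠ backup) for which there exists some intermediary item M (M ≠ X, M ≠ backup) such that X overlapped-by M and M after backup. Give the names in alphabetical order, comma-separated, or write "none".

build, qa_pass, standup, sync_call, triage

Target backup = [June 1, June 3].
Intermediaries M with M after backup: build, deploy, qa_pass, reindex, soundcheck, standup, sync_call, triage.
Via build — items with X overlapped-by build: none.
Via deploy — items with X overlapped-by deploy: none.
Via qa_pass — items with X overlapped-by qa_pass: none.
Via reindex — items with X overlapped-by reindex: none.
Via soundcheck — items with X overlapped-by soundcheck: sync_call.
Via standup — items with X overlapped-by standup: build.
Via sync_call — items with X overlapped-by sync_call: qa_pass, standup, triage.
Via triage — items with X overlapped-by triage: build.
Union: build, qa_pass, standup, sync_call, triage.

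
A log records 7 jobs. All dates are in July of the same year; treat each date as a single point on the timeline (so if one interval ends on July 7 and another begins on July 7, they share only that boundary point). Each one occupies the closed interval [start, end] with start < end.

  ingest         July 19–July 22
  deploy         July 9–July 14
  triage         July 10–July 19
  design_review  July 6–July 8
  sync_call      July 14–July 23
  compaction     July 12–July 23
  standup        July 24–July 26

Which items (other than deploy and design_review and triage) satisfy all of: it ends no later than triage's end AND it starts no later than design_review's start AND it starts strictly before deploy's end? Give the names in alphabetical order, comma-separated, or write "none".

Conditions: its end is no later than triage's end (X.end <= July 19) AND its start is no later than design_review's start (X.start <= July 6) AND its start is strictly before deploy's end (X.start < July 14).
compaction: end July 23 <= July 19? ✗; start July 12 <= July 6? ✗; start July 12 < July 14? ✓ → no.
ingest: end July 22 <= July 19? ✗; start July 19 <= July 6? ✗; start July 19 < July 14? ✗ → no.
standup: end July 26 <= July 19? ✗; start July 24 <= July 6? ✗; start July 24 < July 14? ✗ → no.
sync_call: end July 23 <= July 19? ✗; start July 14 <= July 6? ✗; start July 14 < July 14? ✗ → no.
Result: none.

none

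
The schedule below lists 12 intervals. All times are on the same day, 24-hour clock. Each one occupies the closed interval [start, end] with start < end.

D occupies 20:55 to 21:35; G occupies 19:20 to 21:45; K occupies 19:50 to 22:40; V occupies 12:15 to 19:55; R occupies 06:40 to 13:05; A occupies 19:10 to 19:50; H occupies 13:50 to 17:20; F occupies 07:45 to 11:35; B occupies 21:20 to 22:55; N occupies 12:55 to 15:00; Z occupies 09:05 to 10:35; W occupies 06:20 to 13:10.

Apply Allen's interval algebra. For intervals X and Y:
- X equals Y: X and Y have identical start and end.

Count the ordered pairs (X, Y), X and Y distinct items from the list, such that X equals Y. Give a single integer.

0

Checking all 132 ordered pairs for relation 'equals'; matching pairs in alphabetical order:
No pair satisfies it.
Count: 0.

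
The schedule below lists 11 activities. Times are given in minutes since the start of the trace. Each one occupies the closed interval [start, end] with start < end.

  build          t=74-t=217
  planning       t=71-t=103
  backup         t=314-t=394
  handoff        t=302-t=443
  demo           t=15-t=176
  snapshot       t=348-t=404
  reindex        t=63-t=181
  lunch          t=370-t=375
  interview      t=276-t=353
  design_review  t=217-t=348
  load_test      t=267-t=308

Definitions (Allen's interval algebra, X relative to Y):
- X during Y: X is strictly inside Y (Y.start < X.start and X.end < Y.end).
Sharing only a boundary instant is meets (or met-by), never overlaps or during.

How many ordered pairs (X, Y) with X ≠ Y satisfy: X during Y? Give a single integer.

Checking all 110 ordered pairs for relation 'during'; matching pairs in alphabetical order:
(backup, handoff): backup during handoff ✓
(load_test, design_review): load_test during design_review ✓
(lunch, backup): lunch during backup ✓
(lunch, handoff): lunch during handoff ✓
(lunch, snapshot): lunch during snapshot ✓
(planning, demo): planning during demo ✓
(planning, reindex): planning during reindex ✓
(snapshot, handoff): snapshot during handoff ✓
Count: 8.

8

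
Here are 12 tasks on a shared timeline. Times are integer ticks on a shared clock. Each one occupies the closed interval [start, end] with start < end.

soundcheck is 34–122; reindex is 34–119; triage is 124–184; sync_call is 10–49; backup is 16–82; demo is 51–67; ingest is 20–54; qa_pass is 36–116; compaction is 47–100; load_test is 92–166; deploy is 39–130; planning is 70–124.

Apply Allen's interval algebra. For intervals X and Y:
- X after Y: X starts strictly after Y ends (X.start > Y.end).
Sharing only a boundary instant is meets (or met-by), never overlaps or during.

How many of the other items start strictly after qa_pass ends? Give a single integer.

1

Target qa_pass = [36, 116].
backup [16, 82] → overlaps → no.
compaction [47, 100] → during → no.
demo [51, 67] → during → no.
deploy [39, 130] → overlapped-by → no.
ingest [20, 54] → overlaps → no.
load_test [92, 166] → overlapped-by → no.
planning [70, 124] → overlapped-by → no.
reindex [34, 119] → contains → no.
soundcheck [34, 122] → contains → no.
sync_call [10, 49] → overlaps → no.
triage [124, 184] → after → counts.
Total: 1.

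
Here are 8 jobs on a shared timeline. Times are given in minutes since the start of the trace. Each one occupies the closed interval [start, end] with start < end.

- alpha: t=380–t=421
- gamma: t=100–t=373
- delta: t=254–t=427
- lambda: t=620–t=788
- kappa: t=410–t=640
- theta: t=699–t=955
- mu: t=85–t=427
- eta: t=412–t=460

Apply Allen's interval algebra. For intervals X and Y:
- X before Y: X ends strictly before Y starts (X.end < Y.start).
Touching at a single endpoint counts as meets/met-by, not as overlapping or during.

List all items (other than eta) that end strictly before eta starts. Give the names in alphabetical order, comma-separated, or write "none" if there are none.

Target eta = [t=412, t=460].
alpha [t=380, t=421] → overlaps → no.
delta [t=254, t=427] → overlaps → no.
gamma [t=100, t=373] → before → yes.
kappa [t=410, t=640] → contains → no.
lambda [t=620, t=788] → after → no.
mu [t=85, t=427] → overlaps → no.
theta [t=699, t=955] → after → no.
Result: gamma.

gamma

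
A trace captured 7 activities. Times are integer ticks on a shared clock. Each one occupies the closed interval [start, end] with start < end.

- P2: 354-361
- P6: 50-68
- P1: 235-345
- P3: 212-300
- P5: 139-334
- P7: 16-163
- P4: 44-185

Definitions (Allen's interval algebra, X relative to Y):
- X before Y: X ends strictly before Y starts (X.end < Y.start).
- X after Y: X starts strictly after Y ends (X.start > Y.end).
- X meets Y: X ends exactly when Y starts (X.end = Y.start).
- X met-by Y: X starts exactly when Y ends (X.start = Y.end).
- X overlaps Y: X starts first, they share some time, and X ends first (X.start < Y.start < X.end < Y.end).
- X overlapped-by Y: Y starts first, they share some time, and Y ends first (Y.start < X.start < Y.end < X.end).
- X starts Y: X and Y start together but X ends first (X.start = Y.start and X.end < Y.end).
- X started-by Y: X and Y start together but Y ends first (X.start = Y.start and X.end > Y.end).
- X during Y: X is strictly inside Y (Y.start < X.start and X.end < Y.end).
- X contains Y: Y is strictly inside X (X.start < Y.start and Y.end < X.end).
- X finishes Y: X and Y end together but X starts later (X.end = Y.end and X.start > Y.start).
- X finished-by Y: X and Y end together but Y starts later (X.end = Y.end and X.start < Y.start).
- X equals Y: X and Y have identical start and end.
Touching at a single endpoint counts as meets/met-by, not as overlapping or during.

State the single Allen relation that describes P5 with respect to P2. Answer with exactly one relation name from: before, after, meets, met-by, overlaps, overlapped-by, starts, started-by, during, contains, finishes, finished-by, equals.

before

P5 = [139, 334]; P2 = [354, 361].
Compare endpoints: P5.start < P2.start, P5.start < P2.end, P5.end < P2.start, P5.end < P2.end.
That pattern is 'before'.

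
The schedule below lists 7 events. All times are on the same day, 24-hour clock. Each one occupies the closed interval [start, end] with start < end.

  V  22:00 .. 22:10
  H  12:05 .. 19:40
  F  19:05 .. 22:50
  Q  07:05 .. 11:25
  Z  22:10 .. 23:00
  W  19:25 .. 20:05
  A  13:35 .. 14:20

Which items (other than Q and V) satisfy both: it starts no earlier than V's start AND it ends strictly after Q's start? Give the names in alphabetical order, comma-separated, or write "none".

Conditions: its start is no earlier than V's start (X.start >= 22:00) AND its end is strictly after Q's start (X.end > 07:05).
A: start 13:35 >= 22:00? ✗; end 14:20 > 07:05? ✓ → no.
F: start 19:05 >= 22:00? ✗; end 22:50 > 07:05? ✓ → no.
H: start 12:05 >= 22:00? ✗; end 19:40 > 07:05? ✓ → no.
W: start 19:25 >= 22:00? ✗; end 20:05 > 07:05? ✓ → no.
Z: start 22:10 >= 22:00? ✓; end 23:00 > 07:05? ✓ → yes.
Result: Z.

Z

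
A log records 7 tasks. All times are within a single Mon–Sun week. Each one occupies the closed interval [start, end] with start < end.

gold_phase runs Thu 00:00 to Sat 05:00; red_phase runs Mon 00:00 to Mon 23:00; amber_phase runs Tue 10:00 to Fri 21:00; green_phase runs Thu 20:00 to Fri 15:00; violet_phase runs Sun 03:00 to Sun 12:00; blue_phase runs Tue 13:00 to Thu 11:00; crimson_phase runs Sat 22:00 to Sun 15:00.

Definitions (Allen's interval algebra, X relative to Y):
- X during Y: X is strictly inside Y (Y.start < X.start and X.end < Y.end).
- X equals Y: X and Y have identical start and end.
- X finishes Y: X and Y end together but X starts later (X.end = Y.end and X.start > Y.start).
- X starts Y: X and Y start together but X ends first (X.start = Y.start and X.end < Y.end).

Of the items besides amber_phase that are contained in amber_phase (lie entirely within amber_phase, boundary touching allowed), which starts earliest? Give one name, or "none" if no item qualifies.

blue_phase

Target amber_phase = [Tue 10:00, Fri 21:00].
blue_phase [Tue 13:00, Thu 11:00] → during → candidate.
crimson_phase [Sat 22:00, Sun 15:00] → after → excluded.
gold_phase [Thu 00:00, Sat 05:00] → overlapped-by → excluded.
green_phase [Thu 20:00, Fri 15:00] → during → candidate.
red_phase [Mon 00:00, Mon 23:00] → before → excluded.
violet_phase [Sun 03:00, Sun 12:00] → after → excluded.
Among candidates, earliest start is Tue 13:00 → blue_phase.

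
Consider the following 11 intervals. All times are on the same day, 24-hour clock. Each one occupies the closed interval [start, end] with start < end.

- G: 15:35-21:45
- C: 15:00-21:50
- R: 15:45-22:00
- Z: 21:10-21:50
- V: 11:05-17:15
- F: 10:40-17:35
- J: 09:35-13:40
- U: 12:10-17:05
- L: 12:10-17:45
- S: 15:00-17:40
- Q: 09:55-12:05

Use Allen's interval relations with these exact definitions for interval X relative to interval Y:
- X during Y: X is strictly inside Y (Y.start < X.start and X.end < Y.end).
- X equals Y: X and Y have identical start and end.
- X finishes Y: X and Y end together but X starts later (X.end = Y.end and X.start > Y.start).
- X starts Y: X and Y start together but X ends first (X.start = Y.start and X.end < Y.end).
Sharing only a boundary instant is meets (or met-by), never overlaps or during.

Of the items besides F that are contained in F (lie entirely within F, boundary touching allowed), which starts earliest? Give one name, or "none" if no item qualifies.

V

Target F = [10:40, 17:35].
C [15:00, 21:50] → overlapped-by → excluded.
G [15:35, 21:45] → overlapped-by → excluded.
J [09:35, 13:40] → overlaps → excluded.
L [12:10, 17:45] → overlapped-by → excluded.
Q [09:55, 12:05] → overlaps → excluded.
R [15:45, 22:00] → overlapped-by → excluded.
S [15:00, 17:40] → overlapped-by → excluded.
U [12:10, 17:05] → during → candidate.
V [11:05, 17:15] → during → candidate.
Z [21:10, 21:50] → after → excluded.
Among candidates, earliest start is 11:05 → V.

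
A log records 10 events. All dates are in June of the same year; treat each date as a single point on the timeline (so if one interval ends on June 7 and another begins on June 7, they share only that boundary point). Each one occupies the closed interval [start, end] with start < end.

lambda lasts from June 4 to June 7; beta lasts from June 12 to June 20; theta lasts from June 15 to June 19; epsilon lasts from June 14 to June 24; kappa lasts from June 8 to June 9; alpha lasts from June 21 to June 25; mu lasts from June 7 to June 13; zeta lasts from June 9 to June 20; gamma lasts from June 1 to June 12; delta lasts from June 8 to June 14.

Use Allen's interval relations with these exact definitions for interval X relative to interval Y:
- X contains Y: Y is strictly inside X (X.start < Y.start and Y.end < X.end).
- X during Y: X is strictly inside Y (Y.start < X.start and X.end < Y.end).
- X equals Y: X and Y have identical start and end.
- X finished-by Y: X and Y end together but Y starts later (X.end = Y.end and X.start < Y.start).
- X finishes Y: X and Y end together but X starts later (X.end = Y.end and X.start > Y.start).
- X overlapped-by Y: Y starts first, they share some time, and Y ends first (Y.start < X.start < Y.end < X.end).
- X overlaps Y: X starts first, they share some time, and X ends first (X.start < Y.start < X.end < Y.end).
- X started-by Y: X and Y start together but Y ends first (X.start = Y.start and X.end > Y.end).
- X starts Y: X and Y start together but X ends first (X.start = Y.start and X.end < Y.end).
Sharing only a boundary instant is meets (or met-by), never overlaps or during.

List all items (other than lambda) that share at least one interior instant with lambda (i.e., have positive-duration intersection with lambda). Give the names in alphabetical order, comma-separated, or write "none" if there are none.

gamma

Target lambda = [June 4, June 7].
alpha [June 21, June 25] → after → no.
beta [June 12, June 20] → after → no.
delta [June 8, June 14] → after → no.
epsilon [June 14, June 24] → after → no.
gamma [June 1, June 12] → contains → yes.
kappa [June 8, June 9] → after → no.
mu [June 7, June 13] → met-by → no.
theta [June 15, June 19] → after → no.
zeta [June 9, June 20] → after → no.
Result: gamma.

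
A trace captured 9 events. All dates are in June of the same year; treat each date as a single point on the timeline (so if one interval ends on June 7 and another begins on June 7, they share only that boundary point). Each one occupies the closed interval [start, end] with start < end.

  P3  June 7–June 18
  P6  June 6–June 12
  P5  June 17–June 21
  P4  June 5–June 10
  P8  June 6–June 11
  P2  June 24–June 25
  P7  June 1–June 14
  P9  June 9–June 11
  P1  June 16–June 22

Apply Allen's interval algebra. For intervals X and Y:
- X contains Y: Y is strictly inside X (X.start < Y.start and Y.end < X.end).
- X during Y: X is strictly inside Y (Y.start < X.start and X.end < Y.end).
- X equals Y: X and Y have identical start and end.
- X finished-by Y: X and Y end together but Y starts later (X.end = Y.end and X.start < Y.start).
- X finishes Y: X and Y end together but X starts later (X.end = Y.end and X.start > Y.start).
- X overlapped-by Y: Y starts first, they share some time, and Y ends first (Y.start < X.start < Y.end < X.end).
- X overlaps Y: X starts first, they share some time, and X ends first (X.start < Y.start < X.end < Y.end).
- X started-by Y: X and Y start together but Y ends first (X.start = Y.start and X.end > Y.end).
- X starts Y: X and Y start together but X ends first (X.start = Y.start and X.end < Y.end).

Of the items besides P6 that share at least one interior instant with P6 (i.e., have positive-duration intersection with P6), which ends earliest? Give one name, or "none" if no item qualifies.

Target P6 = [June 6, June 12].
P1 [June 16, June 22] → after → excluded.
P2 [June 24, June 25] → after → excluded.
P3 [June 7, June 18] → overlapped-by → candidate.
P4 [June 5, June 10] → overlaps → candidate.
P5 [June 17, June 21] → after → excluded.
P7 [June 1, June 14] → contains → candidate.
P8 [June 6, June 11] → starts → candidate.
P9 [June 9, June 11] → during → candidate.
Among candidates, earliest end is June 10 → P4.

P4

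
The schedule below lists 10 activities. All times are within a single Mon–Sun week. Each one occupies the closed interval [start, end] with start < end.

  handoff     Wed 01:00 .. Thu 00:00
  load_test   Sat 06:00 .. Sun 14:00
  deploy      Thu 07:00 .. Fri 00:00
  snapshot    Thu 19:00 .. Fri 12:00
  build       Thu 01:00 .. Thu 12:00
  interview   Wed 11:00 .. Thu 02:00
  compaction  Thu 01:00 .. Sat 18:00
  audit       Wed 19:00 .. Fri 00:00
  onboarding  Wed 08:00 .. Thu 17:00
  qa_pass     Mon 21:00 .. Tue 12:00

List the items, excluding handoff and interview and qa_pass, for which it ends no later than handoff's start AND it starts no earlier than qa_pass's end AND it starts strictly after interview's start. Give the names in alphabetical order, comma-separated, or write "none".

Conditions: its end is no later than handoff's start (X.end <= Wed 01:00) AND its start is no earlier than qa_pass's end (X.start >= Tue 12:00) AND its start is strictly after interview's start (X.start > Wed 11:00).
audit: end Fri 00:00 <= Wed 01:00? ✗; start Wed 19:00 >= Tue 12:00? ✓; start Wed 19:00 > Wed 11:00? ✓ → no.
build: end Thu 12:00 <= Wed 01:00? ✗; start Thu 01:00 >= Tue 12:00? ✓; start Thu 01:00 > Wed 11:00? ✓ → no.
compaction: end Sat 18:00 <= Wed 01:00? ✗; start Thu 01:00 >= Tue 12:00? ✓; start Thu 01:00 > Wed 11:00? ✓ → no.
deploy: end Fri 00:00 <= Wed 01:00? ✗; start Thu 07:00 >= Tue 12:00? ✓; start Thu 07:00 > Wed 11:00? ✓ → no.
load_test: end Sun 14:00 <= Wed 01:00? ✗; start Sat 06:00 >= Tue 12:00? ✓; start Sat 06:00 > Wed 11:00? ✓ → no.
onboarding: end Thu 17:00 <= Wed 01:00? ✗; start Wed 08:00 >= Tue 12:00? ✓; start Wed 08:00 > Wed 11:00? ✗ → no.
snapshot: end Fri 12:00 <= Wed 01:00? ✗; start Thu 19:00 >= Tue 12:00? ✓; start Thu 19:00 > Wed 11:00? ✓ → no.
Result: none.

none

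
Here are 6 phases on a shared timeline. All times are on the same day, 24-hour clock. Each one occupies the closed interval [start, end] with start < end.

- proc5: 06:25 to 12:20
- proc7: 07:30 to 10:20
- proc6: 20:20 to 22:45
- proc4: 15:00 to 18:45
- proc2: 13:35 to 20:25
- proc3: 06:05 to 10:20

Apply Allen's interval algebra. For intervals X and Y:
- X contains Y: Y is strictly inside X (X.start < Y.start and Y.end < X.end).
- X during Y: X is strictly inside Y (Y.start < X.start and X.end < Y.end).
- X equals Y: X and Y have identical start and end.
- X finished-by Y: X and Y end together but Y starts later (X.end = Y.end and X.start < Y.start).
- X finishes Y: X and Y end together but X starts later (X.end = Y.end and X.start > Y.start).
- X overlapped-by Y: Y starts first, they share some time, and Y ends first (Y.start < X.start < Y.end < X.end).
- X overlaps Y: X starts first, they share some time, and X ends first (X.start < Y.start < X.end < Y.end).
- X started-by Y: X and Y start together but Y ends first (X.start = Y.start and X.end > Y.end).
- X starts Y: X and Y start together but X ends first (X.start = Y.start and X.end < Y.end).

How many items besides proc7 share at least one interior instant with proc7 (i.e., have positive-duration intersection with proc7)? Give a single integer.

2

Target proc7 = [07:30, 10:20].
proc2 [13:35, 20:25] → after → no.
proc3 [06:05, 10:20] → finished-by → counts.
proc4 [15:00, 18:45] → after → no.
proc5 [06:25, 12:20] → contains → counts.
proc6 [20:20, 22:45] → after → no.
Total: 2.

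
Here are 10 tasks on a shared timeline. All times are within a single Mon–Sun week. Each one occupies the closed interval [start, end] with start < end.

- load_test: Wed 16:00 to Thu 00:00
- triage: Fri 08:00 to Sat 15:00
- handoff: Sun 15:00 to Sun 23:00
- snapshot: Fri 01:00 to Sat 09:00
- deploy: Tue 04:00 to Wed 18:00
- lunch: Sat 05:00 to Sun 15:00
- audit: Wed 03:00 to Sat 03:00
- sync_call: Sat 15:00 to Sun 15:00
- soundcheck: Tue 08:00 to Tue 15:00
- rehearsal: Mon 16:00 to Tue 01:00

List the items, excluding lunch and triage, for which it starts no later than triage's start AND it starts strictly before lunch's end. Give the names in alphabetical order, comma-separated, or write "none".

audit, deploy, load_test, rehearsal, snapshot, soundcheck

Conditions: its start is no later than triage's start (X.start <= Fri 08:00) AND its start is strictly before lunch's end (X.start < Sun 15:00).
audit: start Wed 03:00 <= Fri 08:00? ✓; start Wed 03:00 < Sun 15:00? ✓ → yes.
deploy: start Tue 04:00 <= Fri 08:00? ✓; start Tue 04:00 < Sun 15:00? ✓ → yes.
handoff: start Sun 15:00 <= Fri 08:00? ✗; start Sun 15:00 < Sun 15:00? ✗ → no.
load_test: start Wed 16:00 <= Fri 08:00? ✓; start Wed 16:00 < Sun 15:00? ✓ → yes.
rehearsal: start Mon 16:00 <= Fri 08:00? ✓; start Mon 16:00 < Sun 15:00? ✓ → yes.
snapshot: start Fri 01:00 <= Fri 08:00? ✓; start Fri 01:00 < Sun 15:00? ✓ → yes.
soundcheck: start Tue 08:00 <= Fri 08:00? ✓; start Tue 08:00 < Sun 15:00? ✓ → yes.
sync_call: start Sat 15:00 <= Fri 08:00? ✗; start Sat 15:00 < Sun 15:00? ✓ → no.
Result: audit, deploy, load_test, rehearsal, snapshot, soundcheck.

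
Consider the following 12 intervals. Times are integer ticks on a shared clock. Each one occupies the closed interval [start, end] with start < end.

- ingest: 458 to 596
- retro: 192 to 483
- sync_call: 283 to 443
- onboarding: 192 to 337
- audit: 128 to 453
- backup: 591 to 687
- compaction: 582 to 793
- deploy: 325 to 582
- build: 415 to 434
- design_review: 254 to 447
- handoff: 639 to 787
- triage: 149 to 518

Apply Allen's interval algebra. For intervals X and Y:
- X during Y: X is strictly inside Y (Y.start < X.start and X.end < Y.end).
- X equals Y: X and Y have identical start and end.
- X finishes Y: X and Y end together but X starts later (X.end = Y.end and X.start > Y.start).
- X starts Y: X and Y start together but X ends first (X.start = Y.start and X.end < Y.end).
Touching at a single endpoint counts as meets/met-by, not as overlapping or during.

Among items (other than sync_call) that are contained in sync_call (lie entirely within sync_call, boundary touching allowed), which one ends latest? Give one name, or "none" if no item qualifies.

build

Target sync_call = [283, 443].
audit [128, 453] → contains → excluded.
backup [591, 687] → after → excluded.
build [415, 434] → during → candidate.
compaction [582, 793] → after → excluded.
deploy [325, 582] → overlapped-by → excluded.
design_review [254, 447] → contains → excluded.
handoff [639, 787] → after → excluded.
ingest [458, 596] → after → excluded.
onboarding [192, 337] → overlaps → excluded.
retro [192, 483] → contains → excluded.
triage [149, 518] → contains → excluded.
Among candidates, latest end is 434 → build.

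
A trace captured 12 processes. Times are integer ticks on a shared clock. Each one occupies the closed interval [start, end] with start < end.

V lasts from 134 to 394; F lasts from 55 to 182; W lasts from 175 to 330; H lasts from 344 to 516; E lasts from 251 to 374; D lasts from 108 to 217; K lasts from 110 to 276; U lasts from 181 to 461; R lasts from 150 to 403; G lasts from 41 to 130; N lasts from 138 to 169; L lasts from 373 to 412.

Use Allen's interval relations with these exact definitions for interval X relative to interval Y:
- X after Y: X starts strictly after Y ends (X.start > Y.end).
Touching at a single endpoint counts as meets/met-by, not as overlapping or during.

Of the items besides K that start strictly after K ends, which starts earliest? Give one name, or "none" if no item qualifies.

Target K = [110, 276].
D [108, 217] → overlaps → excluded.
E [251, 374] → overlapped-by → excluded.
F [55, 182] → overlaps → excluded.
G [41, 130] → overlaps → excluded.
H [344, 516] → after → candidate.
L [373, 412] → after → candidate.
N [138, 169] → during → excluded.
R [150, 403] → overlapped-by → excluded.
U [181, 461] → overlapped-by → excluded.
V [134, 394] → overlapped-by → excluded.
W [175, 330] → overlapped-by → excluded.
Among candidates, earliest start is 344 → H.

H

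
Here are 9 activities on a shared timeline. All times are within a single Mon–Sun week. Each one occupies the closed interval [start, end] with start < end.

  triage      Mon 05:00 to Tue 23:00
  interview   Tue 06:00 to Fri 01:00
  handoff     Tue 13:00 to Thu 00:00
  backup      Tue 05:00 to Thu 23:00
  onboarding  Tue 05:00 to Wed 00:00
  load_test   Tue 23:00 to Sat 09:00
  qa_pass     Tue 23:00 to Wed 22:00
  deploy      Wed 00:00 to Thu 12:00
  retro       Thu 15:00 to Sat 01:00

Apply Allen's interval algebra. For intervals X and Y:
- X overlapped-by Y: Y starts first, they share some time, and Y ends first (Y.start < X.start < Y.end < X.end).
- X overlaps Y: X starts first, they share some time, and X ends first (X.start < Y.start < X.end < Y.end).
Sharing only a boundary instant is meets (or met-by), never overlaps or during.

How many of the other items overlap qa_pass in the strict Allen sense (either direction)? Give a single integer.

2

Target qa_pass = [Tue 23:00, Wed 22:00].
backup [Tue 05:00, Thu 23:00] → contains → no.
deploy [Wed 00:00, Thu 12:00] → overlapped-by → counts.
handoff [Tue 13:00, Thu 00:00] → contains → no.
interview [Tue 06:00, Fri 01:00] → contains → no.
load_test [Tue 23:00, Sat 09:00] → started-by → no.
onboarding [Tue 05:00, Wed 00:00] → overlaps → counts.
retro [Thu 15:00, Sat 01:00] → after → no.
triage [Mon 05:00, Tue 23:00] → meets → no.
Total: 2.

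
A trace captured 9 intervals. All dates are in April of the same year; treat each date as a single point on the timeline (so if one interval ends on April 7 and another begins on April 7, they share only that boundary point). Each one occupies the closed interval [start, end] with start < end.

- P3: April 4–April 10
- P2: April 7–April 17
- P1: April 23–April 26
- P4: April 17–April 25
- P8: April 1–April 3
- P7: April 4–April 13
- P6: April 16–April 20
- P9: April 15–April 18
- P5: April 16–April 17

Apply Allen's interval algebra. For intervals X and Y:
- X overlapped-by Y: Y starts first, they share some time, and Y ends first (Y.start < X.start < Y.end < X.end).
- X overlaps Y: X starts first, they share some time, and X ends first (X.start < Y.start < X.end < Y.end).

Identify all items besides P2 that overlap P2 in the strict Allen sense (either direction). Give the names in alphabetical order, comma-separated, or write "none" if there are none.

Target P2 = [April 7, April 17].
P1 [April 23, April 26] → after → no.
P3 [April 4, April 10] → overlaps → yes.
P4 [April 17, April 25] → met-by → no.
P5 [April 16, April 17] → finishes → no.
P6 [April 16, April 20] → overlapped-by → yes.
P7 [April 4, April 13] → overlaps → yes.
P8 [April 1, April 3] → before → no.
P9 [April 15, April 18] → overlapped-by → yes.
Result: P3, P6, P7, P9.

P3, P6, P7, P9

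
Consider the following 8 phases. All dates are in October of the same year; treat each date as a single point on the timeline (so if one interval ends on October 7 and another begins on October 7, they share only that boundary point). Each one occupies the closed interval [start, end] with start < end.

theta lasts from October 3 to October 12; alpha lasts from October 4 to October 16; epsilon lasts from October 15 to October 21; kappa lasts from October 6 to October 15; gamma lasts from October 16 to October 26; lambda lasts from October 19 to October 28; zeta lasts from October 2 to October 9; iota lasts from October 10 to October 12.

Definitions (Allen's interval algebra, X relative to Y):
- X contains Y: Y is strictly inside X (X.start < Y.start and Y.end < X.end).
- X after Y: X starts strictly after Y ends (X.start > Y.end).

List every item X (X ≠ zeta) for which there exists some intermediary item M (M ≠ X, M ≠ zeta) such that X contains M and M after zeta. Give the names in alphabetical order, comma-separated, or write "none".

alpha, kappa

Target zeta = [October 2, October 9].
Intermediaries M with M after zeta: epsilon, gamma, iota, lambda.
Via epsilon — items with X contains epsilon: none.
Via gamma — items with X contains gamma: none.
Via iota — items with X contains iota: alpha, kappa.
Via lambda — items with X contains lambda: none.
Union: alpha, kappa.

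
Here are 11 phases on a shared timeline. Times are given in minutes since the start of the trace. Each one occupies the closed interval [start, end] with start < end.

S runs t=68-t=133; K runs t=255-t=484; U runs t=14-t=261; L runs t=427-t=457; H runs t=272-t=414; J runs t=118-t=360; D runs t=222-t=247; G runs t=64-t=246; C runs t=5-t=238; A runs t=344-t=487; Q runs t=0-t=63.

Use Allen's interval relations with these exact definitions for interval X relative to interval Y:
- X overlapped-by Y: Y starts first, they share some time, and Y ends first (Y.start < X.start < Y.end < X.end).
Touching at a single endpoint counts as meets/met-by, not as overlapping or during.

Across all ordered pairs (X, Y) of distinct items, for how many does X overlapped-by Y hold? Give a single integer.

16

Checking all 110 ordered pairs for relation 'overlapped-by'; matching pairs in alphabetical order:
(A, H): A overlapped-by H ✓
(A, J): A overlapped-by J ✓
(A, K): A overlapped-by K ✓
(C, Q): C overlapped-by Q ✓
(D, C): D overlapped-by C ✓
(D, G): D overlapped-by G ✓
(G, C): G overlapped-by C ✓
(H, J): H overlapped-by J ✓
(J, C): J overlapped-by C ✓
(J, G): J overlapped-by G ✓
(J, S): J overlapped-by S ✓
(J, U): J overlapped-by U ✓
(K, J): K overlapped-by J ✓
(K, U): K overlapped-by U ✓
(U, C): U overlapped-by C ✓
(U, Q): U overlapped-by Q ✓
Count: 16.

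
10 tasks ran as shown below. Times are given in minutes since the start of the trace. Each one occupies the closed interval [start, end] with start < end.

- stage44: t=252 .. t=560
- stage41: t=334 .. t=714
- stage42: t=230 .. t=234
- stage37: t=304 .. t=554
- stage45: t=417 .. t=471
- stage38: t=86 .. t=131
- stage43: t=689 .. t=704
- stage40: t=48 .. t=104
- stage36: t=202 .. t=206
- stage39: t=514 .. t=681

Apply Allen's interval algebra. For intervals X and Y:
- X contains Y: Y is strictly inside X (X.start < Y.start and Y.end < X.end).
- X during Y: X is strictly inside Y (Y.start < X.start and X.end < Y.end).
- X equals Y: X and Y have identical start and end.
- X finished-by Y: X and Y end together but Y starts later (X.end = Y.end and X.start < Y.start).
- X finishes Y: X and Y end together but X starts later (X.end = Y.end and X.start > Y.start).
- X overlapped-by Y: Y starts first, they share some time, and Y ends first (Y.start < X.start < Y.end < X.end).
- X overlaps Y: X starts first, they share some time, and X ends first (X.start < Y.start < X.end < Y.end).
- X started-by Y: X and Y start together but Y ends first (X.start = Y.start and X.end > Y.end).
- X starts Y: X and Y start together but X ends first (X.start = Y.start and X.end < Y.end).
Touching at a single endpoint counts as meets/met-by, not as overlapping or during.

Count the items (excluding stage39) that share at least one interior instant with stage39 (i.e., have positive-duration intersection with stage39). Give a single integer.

3

Target stage39 = [t=514, t=681].
stage36 [t=202, t=206] → before → no.
stage37 [t=304, t=554] → overlaps → counts.
stage38 [t=86, t=131] → before → no.
stage40 [t=48, t=104] → before → no.
stage41 [t=334, t=714] → contains → counts.
stage42 [t=230, t=234] → before → no.
stage43 [t=689, t=704] → after → no.
stage44 [t=252, t=560] → overlaps → counts.
stage45 [t=417, t=471] → before → no.
Total: 3.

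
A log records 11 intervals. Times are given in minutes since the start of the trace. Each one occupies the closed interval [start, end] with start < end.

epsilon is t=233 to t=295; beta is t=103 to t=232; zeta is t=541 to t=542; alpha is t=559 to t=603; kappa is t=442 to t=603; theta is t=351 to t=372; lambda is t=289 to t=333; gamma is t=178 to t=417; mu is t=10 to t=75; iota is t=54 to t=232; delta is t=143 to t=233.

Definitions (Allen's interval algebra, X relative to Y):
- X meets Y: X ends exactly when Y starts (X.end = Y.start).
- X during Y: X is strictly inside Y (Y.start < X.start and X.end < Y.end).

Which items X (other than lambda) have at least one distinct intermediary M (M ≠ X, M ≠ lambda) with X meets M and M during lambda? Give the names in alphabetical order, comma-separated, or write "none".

Target lambda = [t=289, t=333].
Intermediaries M with M during lambda: none.
Union: none.

none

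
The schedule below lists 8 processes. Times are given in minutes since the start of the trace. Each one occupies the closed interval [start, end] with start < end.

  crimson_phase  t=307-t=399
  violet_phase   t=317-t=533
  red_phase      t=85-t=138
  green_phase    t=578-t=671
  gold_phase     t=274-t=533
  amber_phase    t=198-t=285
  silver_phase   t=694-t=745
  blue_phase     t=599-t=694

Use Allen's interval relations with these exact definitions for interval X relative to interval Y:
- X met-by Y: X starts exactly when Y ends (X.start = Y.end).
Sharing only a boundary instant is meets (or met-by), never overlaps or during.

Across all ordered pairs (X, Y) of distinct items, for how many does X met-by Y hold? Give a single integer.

1

Checking all 56 ordered pairs for relation 'met-by'; matching pairs in alphabetical order:
(silver_phase, blue_phase): silver_phase met-by blue_phase ✓
Count: 1.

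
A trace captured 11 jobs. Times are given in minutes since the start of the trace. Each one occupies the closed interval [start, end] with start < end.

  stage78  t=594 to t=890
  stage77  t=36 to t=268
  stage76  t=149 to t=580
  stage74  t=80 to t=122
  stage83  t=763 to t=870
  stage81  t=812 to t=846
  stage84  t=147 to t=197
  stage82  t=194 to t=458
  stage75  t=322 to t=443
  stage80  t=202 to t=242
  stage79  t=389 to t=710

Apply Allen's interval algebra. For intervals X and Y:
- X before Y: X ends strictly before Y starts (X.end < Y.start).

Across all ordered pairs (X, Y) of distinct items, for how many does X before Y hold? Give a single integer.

Checking all 110 ordered pairs for relation 'before'; matching pairs in alphabetical order:
(stage74, stage75): stage74 before stage75 ✓
(stage74, stage76): stage74 before stage76 ✓
(stage74, stage78): stage74 before stage78 ✓
(stage74, stage79): stage74 before stage79 ✓
(stage74, stage80): stage74 before stage80 ✓
(stage74, stage81): stage74 before stage81 ✓
(stage74, stage82): stage74 before stage82 ✓
(stage74, stage83): stage74 before stage83 ✓
(stage74, stage84): stage74 before stage84 ✓
(stage75, stage78): stage75 before stage78 ✓
(stage75, stage81): stage75 before stage81 ✓
(stage75, stage83): stage75 before stage83 ✓
(stage76, stage78): stage76 before stage78 ✓
(stage76, stage81): stage76 before stage81 ✓
(stage76, stage83): stage76 before stage83 ✓
(stage77, stage75): stage77 before stage75 ✓
(stage77, stage78): stage77 before stage78 ✓
(stage77, stage79): stage77 before stage79 ✓
(stage77, stage81): stage77 before stage81 ✓
(stage77, stage83): stage77 before stage83 ✓
(stage79, stage81): stage79 before stage81 ✓
(stage79, stage83): stage79 before stage83 ✓
(stage80, stage75): stage80 before stage75 ✓
(stage80, stage78): stage80 before stage78 ✓
... plus 12 further pairs not listed.
Count: 36.

36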